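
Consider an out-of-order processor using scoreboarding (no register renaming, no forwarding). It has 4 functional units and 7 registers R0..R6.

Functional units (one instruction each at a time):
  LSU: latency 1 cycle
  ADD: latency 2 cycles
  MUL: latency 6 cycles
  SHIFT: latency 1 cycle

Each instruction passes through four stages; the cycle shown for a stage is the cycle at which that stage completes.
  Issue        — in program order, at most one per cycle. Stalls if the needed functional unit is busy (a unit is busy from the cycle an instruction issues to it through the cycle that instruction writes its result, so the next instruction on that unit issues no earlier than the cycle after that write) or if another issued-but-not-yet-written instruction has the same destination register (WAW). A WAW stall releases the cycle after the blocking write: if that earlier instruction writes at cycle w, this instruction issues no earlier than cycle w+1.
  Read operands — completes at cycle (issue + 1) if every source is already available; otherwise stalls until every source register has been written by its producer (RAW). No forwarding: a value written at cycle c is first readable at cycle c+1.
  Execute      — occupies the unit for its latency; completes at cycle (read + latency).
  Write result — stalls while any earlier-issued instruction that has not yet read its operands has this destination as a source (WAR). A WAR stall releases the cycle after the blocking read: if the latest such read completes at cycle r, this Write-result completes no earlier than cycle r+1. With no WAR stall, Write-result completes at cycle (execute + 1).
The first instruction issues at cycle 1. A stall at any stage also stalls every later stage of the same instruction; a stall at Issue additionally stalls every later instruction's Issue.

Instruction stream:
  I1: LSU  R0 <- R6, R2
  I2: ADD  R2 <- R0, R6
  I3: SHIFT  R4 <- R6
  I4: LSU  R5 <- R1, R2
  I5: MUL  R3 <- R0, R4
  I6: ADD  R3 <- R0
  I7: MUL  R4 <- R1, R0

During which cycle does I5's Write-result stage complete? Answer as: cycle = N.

cycle = 14

I1  is:1  ro:2  ex:3  wr:4
I2  is:2  ro:5  ex:7  wr:8  — RAW R0: wait I1 write@4
I3  is:3  ro:4  ex:5  wr:6
I4  is:5  ro:9  ex:10  wr:11  — struct: LSU busy until I1 writes@4, RAW R2: wait I2 write@8
I5  is:6  ro:7  ex:13  wr:14
I6  is:15  ro:16  ex:18  wr:19  — WAW R3: wait I5 write@14
I7  is:16  ro:17  ex:23  wr:24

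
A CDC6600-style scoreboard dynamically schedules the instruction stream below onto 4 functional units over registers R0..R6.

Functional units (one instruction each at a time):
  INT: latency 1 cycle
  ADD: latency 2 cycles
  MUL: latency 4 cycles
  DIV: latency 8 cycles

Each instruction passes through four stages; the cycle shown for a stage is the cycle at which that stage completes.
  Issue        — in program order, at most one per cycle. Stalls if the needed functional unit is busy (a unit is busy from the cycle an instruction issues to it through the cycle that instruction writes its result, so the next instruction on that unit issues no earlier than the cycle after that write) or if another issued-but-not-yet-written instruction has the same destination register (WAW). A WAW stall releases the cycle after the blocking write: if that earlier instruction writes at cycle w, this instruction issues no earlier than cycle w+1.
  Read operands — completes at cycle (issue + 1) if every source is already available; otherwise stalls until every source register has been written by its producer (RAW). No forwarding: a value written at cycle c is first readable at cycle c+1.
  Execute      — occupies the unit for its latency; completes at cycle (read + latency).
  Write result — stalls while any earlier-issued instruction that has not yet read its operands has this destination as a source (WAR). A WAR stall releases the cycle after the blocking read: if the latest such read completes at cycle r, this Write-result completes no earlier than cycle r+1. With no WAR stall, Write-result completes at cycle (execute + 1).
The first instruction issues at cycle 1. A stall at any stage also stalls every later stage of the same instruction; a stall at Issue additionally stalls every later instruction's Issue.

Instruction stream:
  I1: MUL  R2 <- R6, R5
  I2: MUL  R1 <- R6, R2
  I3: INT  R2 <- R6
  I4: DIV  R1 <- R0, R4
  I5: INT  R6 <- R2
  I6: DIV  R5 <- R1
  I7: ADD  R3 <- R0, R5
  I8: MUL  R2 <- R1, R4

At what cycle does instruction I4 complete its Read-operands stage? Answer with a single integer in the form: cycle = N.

1) issue 1, read 2, done 6, write 7
2) issue 8, read 9, done 13, write 14  <struct: MUL busy until I1 writes@7>
3) issue 9, read 10, done 11, write 12
4) issue 15, read 16, done 24, write 25  <WAW R1: wait I2 write@14>
5) issue 16, read 17, done 18, write 19
6) issue 26, read 27, done 35, write 36  <struct: DIV busy until I4 writes@25>
7) issue 27, read 37, done 39, write 40  <RAW R5: wait I6 write@36>
8) issue 28, read 29, done 33, write 34

cycle = 16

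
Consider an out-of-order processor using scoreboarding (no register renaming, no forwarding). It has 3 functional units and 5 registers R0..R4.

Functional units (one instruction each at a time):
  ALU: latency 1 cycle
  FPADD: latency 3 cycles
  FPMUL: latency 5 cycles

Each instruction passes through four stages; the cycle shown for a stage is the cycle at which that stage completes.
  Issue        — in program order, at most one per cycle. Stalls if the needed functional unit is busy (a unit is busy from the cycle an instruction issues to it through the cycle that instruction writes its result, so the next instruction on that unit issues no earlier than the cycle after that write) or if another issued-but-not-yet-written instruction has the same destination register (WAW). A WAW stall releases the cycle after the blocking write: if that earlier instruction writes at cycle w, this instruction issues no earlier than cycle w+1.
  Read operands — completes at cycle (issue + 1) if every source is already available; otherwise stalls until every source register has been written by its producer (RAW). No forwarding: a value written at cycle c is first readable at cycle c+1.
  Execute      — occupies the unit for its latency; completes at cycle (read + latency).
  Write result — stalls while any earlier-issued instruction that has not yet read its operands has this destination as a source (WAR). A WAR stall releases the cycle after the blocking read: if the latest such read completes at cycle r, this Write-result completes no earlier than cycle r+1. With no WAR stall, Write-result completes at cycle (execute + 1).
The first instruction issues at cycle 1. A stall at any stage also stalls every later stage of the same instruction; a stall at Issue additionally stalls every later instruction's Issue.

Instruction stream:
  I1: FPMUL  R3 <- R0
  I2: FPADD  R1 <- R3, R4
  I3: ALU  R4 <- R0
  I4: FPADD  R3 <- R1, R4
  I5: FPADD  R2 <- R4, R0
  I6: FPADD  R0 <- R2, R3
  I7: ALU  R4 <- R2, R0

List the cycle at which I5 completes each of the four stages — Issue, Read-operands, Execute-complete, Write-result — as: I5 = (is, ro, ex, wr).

I1  is:1  ro:2  ex:7  wr:8
I2  is:2  ro:9  ex:12  wr:13  — RAW R3: wait I1 write@8
I3  is:3  ro:4  ex:5  wr:10  — WAR R4: wait I2 read@9
I4  is:14  ro:15  ex:18  wr:19  — struct: FPADD busy until I2 writes@13
I5  is:20  ro:21  ex:24  wr:25  — struct: FPADD busy until I4 writes@19
I6  is:26  ro:27  ex:30  wr:31  — struct: FPADD busy until I5 writes@25
I7  is:27  ro:32  ex:33  wr:34  — RAW R0: wait I6 write@31

I5 = (20, 21, 24, 25)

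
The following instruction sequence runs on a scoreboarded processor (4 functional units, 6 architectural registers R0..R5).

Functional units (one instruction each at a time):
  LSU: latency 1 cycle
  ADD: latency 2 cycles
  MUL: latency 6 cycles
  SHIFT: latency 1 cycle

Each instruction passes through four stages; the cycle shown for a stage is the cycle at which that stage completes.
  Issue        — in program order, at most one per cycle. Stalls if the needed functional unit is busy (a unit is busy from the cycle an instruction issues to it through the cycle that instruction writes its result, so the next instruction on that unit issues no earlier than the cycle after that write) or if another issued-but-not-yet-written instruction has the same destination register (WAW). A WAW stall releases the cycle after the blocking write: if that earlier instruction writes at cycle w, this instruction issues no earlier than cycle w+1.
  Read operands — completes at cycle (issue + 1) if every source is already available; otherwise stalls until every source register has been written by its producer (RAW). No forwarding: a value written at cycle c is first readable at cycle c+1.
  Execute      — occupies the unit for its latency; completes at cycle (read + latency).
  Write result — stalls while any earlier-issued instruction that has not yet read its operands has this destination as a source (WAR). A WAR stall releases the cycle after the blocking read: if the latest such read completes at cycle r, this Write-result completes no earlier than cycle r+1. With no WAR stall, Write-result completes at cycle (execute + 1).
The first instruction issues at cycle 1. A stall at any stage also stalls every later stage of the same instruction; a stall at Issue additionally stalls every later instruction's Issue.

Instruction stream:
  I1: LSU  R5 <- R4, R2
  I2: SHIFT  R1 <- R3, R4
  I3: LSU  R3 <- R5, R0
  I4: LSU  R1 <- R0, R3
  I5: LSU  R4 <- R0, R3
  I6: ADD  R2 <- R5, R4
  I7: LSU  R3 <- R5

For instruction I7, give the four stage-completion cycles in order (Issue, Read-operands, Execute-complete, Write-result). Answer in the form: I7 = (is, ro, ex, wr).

[I1] 1/2/3/4
[I2] 2/3/4/5
[I3] 5/6/7/8  (struct: LSU busy until I1 writes@4)
[I4] 9/10/11/12  (struct: LSU busy until I3 writes@8)
[I5] 13/14/15/16  (struct: LSU busy until I4 writes@12)
[I6] 14/17/19/20  (RAW R4: wait I5 write@16)
[I7] 17/18/19/20  (struct: LSU busy until I5 writes@16)

I7 = (17, 18, 19, 20)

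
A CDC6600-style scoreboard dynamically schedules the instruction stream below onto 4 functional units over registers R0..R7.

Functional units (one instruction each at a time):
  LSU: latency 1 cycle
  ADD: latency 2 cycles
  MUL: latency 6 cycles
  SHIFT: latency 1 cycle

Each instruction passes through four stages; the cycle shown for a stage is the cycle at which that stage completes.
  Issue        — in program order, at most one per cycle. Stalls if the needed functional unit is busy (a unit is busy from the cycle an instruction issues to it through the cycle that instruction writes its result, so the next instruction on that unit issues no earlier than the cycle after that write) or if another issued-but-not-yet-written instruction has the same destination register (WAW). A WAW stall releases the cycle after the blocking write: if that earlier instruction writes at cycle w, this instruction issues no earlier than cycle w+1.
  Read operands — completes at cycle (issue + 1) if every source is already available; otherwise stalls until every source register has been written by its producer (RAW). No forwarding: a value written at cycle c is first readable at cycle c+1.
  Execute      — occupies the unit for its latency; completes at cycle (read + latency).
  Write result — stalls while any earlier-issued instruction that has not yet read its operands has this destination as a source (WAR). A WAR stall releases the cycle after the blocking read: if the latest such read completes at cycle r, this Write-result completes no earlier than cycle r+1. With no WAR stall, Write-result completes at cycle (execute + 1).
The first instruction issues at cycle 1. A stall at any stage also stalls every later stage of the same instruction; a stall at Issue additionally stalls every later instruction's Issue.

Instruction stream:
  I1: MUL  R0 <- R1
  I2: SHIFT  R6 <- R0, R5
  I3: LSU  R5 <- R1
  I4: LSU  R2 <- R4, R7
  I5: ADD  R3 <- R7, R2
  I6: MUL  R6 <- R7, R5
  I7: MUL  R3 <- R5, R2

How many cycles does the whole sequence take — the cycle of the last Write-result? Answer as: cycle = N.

  I1 | 1 | 2 | 8 | 9
  I2 | 2 | 10 | 11 | 12   RAW R0: wait I1 write@9
  I3 | 3 | 4 | 5 | 11   WAR R5: wait I2 read@10
  I4 | 12 | 13 | 14 | 15   struct: LSU busy until I3 writes@11
  I5 | 13 | 16 | 18 | 19   RAW R2: wait I4 write@15
  I6 | 14 | 15 | 21 | 22
  I7 | 23 | 24 | 30 | 31   struct: MUL busy until I6 writes@22

cycle = 31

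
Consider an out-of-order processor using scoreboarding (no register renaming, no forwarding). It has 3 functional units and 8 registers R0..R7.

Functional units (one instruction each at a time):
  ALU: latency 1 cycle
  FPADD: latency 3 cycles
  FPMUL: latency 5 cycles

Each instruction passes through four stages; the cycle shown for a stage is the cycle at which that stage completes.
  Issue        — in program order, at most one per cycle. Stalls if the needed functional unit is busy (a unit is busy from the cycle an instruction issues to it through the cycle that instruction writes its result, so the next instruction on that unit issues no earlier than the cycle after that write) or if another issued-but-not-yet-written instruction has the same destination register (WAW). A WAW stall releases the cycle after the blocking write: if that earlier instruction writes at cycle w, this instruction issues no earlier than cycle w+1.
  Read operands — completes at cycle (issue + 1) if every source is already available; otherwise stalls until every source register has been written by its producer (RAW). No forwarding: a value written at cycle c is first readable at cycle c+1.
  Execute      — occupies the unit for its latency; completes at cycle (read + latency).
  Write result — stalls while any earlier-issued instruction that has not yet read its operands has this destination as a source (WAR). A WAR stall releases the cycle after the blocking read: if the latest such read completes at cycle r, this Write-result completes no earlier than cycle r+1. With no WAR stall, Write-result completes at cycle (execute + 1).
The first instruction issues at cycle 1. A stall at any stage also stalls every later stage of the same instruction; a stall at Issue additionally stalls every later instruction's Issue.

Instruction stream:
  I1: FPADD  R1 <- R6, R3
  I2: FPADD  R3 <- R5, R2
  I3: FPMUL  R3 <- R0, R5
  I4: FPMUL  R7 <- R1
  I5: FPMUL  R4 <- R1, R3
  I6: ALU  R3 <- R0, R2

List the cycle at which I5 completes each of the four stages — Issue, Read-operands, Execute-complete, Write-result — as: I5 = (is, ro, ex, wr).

I5 = (29, 30, 35, 36)

t=1  I1→FPADD
t=2  I1 RO
t=5  I1 EX
t=6  I1 WR R1
t=7  I2→FPADD
t=8  I2 RO
t=11  I2 EX
t=12  I2 WR R3
t=13  I3→FPMUL
t=14  I3 RO
t=19  I3 EX
t=20  I3 WR R3
t=21  I4→FPMUL
t=22  I4 RO
t=27  I4 EX
t=28  I4 WR R7
t=29  I5→FPMUL
t=30  I5 RO | I6→ALU
t=31  I6 RO
t=32  I6 EX
t=33  I6 WR R3
t=35  I5 EX
t=36  I5 WR R4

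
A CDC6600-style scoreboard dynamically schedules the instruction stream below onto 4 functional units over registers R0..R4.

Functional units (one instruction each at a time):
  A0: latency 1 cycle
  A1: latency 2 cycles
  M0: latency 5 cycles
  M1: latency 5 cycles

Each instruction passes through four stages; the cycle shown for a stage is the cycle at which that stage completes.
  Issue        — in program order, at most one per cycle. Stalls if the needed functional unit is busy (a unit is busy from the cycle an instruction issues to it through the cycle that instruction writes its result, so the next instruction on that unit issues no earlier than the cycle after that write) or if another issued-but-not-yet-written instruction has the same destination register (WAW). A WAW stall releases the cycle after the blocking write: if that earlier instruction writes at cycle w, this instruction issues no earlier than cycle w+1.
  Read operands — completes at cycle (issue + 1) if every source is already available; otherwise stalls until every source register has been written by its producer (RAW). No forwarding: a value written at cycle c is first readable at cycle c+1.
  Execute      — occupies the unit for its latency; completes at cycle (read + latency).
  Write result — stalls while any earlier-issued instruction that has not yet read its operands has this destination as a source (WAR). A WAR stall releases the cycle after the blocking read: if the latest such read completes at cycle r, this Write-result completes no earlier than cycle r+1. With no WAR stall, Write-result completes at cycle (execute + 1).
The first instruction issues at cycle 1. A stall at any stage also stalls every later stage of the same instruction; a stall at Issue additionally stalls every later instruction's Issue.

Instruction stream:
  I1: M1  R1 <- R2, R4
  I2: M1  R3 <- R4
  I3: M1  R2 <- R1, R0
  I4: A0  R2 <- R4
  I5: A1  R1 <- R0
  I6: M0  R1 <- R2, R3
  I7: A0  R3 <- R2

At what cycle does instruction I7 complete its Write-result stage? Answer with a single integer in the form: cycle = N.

cycle 1: I1 dispatched to M1
cycle 2: I1 operands ready
cycle 7: I1 complete
cycle 8: R1←I1
cycle 9: I2 dispatched to M1
cycle 10: I2 operands ready
cycle 15: I2 complete
cycle 16: R3←I2
cycle 17: I3 dispatched to M1
cycle 18: I3 operands ready
cycle 23: I3 complete
cycle 24: R2←I3
cycle 25: I4 dispatched to A0
cycle 26: I4 operands ready | I5 dispatched to A1
cycle 27: I4 complete | I5 operands ready
cycle 28: R2←I4
cycle 29: I5 complete
cycle 30: R1←I5
cycle 31: I6 dispatched to M0
cycle 32: I6 operands ready | I7 dispatched to A0
cycle 33: I7 operands ready
cycle 34: I7 complete
cycle 35: R3←I7
cycle 37: I6 complete
cycle 38: R1←I6

cycle = 35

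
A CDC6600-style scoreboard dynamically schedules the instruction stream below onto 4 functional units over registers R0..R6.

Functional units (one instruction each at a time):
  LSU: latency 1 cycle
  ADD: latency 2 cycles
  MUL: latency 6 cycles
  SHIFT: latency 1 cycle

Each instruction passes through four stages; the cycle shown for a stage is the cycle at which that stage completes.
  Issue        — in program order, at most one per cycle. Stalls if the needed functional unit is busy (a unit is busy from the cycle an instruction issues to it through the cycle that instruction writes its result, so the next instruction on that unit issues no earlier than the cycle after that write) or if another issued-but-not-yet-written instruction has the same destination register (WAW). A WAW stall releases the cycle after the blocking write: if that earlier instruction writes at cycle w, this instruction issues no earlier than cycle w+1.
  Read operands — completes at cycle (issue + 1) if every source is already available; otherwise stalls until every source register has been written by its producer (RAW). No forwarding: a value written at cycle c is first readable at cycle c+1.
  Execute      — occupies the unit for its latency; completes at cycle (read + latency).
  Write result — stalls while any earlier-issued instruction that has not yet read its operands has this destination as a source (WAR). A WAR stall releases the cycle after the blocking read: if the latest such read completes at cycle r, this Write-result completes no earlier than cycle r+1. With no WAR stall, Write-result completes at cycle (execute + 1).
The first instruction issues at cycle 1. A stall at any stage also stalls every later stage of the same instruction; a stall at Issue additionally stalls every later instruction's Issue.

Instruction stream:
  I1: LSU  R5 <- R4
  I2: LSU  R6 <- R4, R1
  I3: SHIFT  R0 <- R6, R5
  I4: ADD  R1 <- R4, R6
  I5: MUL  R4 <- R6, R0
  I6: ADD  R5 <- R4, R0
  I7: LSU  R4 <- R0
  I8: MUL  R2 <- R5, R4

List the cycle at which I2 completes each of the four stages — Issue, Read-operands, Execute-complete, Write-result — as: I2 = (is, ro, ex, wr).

I2 = (5, 6, 7, 8)

c1: I1 issues→LSU
c2: I1 reads
c3: I1 exec-done
c4: I1 writes R5
c5: I2 issues→LSU
c6: I2 reads | I3 issues→SHIFT
c7: I2 exec-done | I4 issues→ADD
c8: I2 writes R6 | I5 issues→MUL
c9: I3 reads | I4 reads
c10: I3 exec-done
c11: I3 writes R0 | I4 exec-done
c12: I4 writes R1 | I5 reads
c13: I6 issues→ADD
c18: I5 exec-done
c19: I5 writes R4
c20: I6 reads | I7 issues→LSU
c21: I7 reads | I8 issues→MUL
c22: I6 exec-done | I7 exec-done
c23: I6 writes R5 | I7 writes R4
c24: I8 reads
c30: I8 exec-done
c31: I8 writes R2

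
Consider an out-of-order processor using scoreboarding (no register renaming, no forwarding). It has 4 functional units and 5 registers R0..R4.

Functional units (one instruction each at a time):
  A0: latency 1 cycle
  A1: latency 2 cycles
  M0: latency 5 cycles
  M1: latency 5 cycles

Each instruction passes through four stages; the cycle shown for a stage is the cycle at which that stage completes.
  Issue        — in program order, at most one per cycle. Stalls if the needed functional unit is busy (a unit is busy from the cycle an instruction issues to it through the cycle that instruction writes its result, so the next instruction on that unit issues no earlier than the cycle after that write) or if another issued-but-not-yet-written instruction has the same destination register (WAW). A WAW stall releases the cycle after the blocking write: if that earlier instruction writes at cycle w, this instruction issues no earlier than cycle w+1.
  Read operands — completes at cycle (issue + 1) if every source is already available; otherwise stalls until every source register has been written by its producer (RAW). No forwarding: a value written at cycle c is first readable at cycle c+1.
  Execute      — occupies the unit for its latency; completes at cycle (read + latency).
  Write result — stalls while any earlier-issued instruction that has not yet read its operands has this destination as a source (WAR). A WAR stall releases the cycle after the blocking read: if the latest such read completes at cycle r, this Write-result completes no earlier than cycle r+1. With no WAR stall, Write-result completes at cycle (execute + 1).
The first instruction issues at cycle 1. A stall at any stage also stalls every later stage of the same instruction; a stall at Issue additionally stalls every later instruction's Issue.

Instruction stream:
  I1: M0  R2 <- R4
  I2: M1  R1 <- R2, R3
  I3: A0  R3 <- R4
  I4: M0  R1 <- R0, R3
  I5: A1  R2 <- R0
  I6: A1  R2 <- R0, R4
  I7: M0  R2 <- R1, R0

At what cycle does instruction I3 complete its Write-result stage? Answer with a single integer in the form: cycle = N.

  I1 | 1 | 2 | 7 | 8
  I2 | 2 | 9 | 14 | 15   RAW R2: wait I1 write@8
  I3 | 3 | 4 | 5 | 10   WAR R3: wait I2 read@9
  I4 | 16 | 17 | 22 | 23   WAW R1: wait I2 write@15
  I5 | 17 | 18 | 20 | 21
  I6 | 22 | 23 | 25 | 26   struct: A1 busy until I5 writes@21
  I7 | 27 | 28 | 33 | 34   WAW R2: wait I6 write@26

cycle = 10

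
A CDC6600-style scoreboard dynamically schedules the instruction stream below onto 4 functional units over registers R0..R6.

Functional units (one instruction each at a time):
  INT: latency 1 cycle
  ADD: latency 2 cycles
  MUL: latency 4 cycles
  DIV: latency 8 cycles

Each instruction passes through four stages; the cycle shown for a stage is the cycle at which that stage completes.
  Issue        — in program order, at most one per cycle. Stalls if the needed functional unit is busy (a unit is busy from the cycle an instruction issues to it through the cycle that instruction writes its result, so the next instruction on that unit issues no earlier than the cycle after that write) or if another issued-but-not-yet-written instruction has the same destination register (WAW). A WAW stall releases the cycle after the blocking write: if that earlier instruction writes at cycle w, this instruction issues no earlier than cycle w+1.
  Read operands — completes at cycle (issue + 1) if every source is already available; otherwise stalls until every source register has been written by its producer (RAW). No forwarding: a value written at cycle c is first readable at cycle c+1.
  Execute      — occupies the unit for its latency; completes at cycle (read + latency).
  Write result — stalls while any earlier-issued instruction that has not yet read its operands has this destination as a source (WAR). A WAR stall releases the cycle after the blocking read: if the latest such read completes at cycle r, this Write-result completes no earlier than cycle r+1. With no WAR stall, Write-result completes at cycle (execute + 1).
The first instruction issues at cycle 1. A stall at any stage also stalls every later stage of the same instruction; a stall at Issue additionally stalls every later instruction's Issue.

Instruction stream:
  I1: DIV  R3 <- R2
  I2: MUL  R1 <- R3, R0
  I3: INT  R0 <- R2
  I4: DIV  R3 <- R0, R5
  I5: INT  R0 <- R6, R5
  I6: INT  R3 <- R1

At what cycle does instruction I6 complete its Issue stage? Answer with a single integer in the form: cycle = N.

cycle = 24

cycle 1: I1→DIV
cycle 2: I1 RO, I2→MUL
cycle 3: I3→INT
cycle 4: I3 RO
cycle 5: I3 EX
cycle 10: I1 EX
cycle 11: I1 WR R3
cycle 12: I2 RO, I4→DIV
cycle 13: I3 WR R0
cycle 14: I4 RO, I5→INT
cycle 15: I5 RO
cycle 16: I2 EX, I5 EX
cycle 17: I2 WR R1, I5 WR R0
cycle 22: I4 EX
cycle 23: I4 WR R3
cycle 24: I6→INT
cycle 25: I6 RO
cycle 26: I6 EX
cycle 27: I6 WR R3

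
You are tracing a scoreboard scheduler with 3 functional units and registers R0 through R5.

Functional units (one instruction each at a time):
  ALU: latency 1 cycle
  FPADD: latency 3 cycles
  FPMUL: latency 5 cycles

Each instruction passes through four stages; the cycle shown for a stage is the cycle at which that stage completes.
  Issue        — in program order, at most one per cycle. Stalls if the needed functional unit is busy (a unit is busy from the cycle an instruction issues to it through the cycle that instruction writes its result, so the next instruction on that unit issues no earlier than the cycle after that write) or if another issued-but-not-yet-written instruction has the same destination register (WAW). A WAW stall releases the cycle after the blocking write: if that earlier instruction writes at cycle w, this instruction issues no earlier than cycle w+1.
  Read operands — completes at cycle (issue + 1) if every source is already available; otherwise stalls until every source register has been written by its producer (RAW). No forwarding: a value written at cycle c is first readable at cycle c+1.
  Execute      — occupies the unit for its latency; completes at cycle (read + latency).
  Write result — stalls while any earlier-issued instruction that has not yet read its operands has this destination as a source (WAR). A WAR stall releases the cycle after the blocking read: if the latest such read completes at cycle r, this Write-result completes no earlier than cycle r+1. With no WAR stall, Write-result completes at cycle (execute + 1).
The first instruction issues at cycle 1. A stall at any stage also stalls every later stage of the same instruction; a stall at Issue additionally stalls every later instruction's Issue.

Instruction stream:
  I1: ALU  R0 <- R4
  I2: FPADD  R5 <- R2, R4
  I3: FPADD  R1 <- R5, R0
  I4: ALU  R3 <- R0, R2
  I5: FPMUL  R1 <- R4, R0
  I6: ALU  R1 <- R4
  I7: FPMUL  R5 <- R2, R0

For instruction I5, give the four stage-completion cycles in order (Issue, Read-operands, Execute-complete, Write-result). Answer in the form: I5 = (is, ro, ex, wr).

I5 = (14, 15, 20, 21)

I1  is:1  ro:2  ex:3  wr:4
I2  is:2  ro:3  ex:6  wr:7
I3  is:8  ro:9  ex:12  wr:13  — struct: FPADD busy until I2 writes@7
I4  is:9  ro:10  ex:11  wr:12
I5  is:14  ro:15  ex:20  wr:21  — WAW R1: wait I3 write@13
I6  is:22  ro:23  ex:24  wr:25  — WAW R1: wait I5 write@21
I7  is:23  ro:24  ex:29  wr:30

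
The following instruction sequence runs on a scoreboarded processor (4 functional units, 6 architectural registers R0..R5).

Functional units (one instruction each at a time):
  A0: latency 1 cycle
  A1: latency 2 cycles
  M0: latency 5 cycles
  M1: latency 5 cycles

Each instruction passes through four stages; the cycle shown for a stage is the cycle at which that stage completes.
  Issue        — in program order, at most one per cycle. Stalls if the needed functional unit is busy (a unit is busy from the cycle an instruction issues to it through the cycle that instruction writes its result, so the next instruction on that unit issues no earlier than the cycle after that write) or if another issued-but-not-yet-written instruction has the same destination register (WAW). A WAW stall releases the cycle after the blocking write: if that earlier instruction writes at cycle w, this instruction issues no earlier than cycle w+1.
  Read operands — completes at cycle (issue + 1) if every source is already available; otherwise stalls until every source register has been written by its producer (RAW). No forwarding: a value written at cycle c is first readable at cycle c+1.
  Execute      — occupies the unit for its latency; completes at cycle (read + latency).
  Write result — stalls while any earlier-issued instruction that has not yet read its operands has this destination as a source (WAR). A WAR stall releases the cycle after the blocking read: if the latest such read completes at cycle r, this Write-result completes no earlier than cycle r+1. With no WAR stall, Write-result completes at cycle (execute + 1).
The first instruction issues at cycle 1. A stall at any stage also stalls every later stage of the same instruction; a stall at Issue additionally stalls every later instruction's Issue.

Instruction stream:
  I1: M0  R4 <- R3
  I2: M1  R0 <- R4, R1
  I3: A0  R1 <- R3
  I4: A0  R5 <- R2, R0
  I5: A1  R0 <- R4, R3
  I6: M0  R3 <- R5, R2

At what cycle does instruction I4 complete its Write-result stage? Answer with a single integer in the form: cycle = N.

cycle = 18

  I1 | 1 | 2 | 7 | 8
  I2 | 2 | 9 | 14 | 15   RAW R4: wait I1 write@8
  I3 | 3 | 4 | 5 | 10   WAR R1: wait I2 read@9
  I4 | 11 | 16 | 17 | 18   struct: A0 busy until I3 writes@10 · RAW R0: wait I2 write@15
  I5 | 16 | 17 | 19 | 20   WAW R0: wait I2 write@15
  I6 | 17 | 19 | 24 | 25   RAW R5: wait I4 write@18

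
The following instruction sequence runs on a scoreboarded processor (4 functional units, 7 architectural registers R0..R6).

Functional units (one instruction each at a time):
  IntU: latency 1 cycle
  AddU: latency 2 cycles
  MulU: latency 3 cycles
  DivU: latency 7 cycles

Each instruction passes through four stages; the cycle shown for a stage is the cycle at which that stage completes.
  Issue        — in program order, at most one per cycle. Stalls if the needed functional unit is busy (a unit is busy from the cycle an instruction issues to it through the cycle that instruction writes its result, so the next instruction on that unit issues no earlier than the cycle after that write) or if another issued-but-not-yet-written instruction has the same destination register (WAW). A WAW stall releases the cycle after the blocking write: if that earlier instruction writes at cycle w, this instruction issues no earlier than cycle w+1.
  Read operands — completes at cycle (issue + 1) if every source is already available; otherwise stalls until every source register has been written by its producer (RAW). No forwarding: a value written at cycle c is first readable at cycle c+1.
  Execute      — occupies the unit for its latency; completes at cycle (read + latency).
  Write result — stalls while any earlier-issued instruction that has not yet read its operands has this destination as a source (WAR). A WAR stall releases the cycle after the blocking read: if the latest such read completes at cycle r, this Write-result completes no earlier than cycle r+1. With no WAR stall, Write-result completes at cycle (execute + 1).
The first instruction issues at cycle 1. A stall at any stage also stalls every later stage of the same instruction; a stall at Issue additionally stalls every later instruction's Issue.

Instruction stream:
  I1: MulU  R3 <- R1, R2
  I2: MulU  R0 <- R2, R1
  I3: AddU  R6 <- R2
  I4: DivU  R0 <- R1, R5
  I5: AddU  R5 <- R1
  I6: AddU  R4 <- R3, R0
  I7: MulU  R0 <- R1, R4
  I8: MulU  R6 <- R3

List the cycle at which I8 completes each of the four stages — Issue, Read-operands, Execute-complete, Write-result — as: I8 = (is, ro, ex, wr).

I8 = (32, 33, 36, 37)

I1  is:1  ro:2  ex:5  wr:6
I2  is:7  ro:8  ex:11  wr:12  — struct: MulU busy until I1 writes@6
I3  is:8  ro:9  ex:11  wr:12
I4  is:13  ro:14  ex:21  wr:22  — WAW R0: wait I2 write@12
I5  is:14  ro:15  ex:17  wr:18
I6  is:19  ro:23  ex:25  wr:26  — struct: AddU busy until I5 writes@18, RAW R0: wait I4 write@22
I7  is:23  ro:27  ex:30  wr:31  — WAW R0: wait I4 write@22, RAW R4: wait I6 write@26
I8  is:32  ro:33  ex:36  wr:37  — struct: MulU busy until I7 writes@31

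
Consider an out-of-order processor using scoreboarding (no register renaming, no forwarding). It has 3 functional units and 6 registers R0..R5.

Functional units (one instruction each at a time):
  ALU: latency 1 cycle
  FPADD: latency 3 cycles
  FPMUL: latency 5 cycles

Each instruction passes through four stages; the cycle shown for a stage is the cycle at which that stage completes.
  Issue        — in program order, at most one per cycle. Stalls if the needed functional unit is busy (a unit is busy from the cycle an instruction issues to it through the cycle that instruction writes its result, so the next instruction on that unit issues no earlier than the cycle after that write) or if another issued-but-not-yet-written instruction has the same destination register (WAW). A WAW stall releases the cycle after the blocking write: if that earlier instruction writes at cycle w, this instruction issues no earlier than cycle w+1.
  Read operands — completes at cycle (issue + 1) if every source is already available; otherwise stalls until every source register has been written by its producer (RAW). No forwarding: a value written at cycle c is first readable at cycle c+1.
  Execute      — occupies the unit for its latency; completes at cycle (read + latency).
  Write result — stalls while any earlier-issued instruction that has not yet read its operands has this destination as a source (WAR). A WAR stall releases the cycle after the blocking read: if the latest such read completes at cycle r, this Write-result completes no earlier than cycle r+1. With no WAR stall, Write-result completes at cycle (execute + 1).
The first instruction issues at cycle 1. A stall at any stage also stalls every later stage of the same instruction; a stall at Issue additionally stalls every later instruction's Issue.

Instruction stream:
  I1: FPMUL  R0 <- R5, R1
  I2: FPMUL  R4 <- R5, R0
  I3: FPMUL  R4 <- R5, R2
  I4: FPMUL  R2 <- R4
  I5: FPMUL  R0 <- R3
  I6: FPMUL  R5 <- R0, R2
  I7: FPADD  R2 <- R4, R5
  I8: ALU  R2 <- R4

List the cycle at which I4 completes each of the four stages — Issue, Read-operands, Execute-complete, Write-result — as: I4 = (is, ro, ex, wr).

I4 = (25, 26, 31, 32)

c1: I1 dispatched to FPMUL
c2: I1 operands ready
c7: I1 complete
c8: R0←I1
c9: I2 dispatched to FPMUL
c10: I2 operands ready
c15: I2 complete
c16: R4←I2
c17: I3 dispatched to FPMUL
c18: I3 operands ready
c23: I3 complete
c24: R4←I3
c25: I4 dispatched to FPMUL
c26: I4 operands ready
c31: I4 complete
c32: R2←I4
c33: I5 dispatched to FPMUL
c34: I5 operands ready
c39: I5 complete
c40: R0←I5
c41: I6 dispatched to FPMUL
c42: I6 operands ready · I7 dispatched to FPADD
c47: I6 complete
c48: R5←I6
c49: I7 operands ready
c52: I7 complete
c53: R2←I7
c54: I8 dispatched to ALU
c55: I8 operands ready
c56: I8 complete
c57: R2←I8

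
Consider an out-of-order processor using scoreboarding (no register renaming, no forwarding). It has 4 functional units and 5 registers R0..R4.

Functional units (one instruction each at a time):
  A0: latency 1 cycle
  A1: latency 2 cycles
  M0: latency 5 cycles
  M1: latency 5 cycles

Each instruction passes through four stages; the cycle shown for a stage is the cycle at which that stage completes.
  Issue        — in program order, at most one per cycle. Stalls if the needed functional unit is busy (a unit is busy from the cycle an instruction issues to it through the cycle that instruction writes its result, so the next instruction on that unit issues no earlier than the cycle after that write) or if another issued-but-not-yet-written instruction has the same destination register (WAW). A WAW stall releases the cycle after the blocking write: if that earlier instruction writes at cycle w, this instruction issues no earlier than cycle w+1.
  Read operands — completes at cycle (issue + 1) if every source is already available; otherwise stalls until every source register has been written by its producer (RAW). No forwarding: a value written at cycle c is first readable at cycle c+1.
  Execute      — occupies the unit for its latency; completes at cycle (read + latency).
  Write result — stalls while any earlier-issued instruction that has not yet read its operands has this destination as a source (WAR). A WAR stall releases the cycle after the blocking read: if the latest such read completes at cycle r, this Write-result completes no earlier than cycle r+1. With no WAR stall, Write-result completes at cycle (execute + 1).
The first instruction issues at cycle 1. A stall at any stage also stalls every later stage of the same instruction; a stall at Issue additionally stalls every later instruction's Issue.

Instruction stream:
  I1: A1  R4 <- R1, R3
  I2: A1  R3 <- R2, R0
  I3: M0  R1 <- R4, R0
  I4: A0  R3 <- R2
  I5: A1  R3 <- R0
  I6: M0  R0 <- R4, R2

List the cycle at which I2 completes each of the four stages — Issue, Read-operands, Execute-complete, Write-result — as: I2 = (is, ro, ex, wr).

c1: I1→A1
c2: I1 RO
c4: I1 EX
c5: I1 WR R4
c6: I2→A1
c7: I2 RO · I3→M0
c8: I3 RO
c9: I2 EX
c10: I2 WR R3
c11: I4→A0
c12: I4 RO
c13: I3 EX · I4 EX
c14: I3 WR R1 · I4 WR R3
c15: I5→A1
c16: I5 RO · I6→M0
c17: I6 RO
c18: I5 EX
c19: I5 WR R3
c22: I6 EX
c23: I6 WR R0

I2 = (6, 7, 9, 10)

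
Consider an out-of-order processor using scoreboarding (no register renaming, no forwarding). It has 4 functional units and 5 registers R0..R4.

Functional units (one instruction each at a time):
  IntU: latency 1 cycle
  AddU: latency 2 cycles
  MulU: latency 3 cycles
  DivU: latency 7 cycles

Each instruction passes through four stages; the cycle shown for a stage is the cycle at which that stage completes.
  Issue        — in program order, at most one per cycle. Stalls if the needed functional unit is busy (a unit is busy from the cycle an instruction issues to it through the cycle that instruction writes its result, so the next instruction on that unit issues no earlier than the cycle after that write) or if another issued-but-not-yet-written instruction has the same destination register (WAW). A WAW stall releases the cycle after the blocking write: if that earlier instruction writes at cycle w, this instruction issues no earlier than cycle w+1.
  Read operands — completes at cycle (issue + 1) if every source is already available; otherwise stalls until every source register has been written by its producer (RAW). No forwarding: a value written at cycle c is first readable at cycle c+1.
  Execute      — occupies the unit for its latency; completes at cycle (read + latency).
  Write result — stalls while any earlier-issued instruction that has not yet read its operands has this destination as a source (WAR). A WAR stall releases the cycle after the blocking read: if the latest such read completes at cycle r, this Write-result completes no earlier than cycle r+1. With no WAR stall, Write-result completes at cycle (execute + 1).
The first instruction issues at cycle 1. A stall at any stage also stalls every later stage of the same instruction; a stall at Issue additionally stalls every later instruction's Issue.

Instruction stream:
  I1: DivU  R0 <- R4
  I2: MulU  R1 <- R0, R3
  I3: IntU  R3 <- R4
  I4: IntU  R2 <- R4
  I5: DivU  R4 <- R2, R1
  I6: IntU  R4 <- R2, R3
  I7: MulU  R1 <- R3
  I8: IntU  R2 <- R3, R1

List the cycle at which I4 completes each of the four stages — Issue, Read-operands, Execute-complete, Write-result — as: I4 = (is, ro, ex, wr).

[1] I1 issues→DivU
[2] I1 reads; I2 issues→MulU
[3] I3 issues→IntU
[4] I3 reads
[5] I3 exec-done
[9] I1 exec-done
[10] I1 writes R0
[11] I2 reads
[12] I3 writes R3
[13] I4 issues→IntU
[14] I2 exec-done; I4 reads; I5 issues→DivU
[15] I2 writes R1; I4 exec-done
[16] I4 writes R2
[17] I5 reads
[24] I5 exec-done
[25] I5 writes R4
[26] I6 issues→IntU
[27] I6 reads; I7 issues→MulU
[28] I6 exec-done; I7 reads
[29] I6 writes R4
[30] I8 issues→IntU
[31] I7 exec-done
[32] I7 writes R1
[33] I8 reads
[34] I8 exec-done
[35] I8 writes R2

I4 = (13, 14, 15, 16)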